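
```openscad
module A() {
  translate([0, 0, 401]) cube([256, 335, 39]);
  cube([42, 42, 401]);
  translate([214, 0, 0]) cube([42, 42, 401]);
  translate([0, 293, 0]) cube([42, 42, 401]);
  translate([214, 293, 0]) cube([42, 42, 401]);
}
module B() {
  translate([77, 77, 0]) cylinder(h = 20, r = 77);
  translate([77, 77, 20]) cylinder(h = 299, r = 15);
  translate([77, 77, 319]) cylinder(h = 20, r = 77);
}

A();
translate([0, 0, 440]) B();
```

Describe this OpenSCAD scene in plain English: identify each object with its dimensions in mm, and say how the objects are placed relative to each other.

A is a four-legged stool. The seat is 256×335 mm, 39 mm thick, top at z = 440 mm. It stands on four square legs, each 42×42 mm in cross-section, from z = 0 to the seat underside, each flush with a corner of the seat.

B is a spool: two coaxial disc flanges of radius 77 mm and thickness 20 mm, joined by a core cylinder of radius 15 mm and height 299 mm. The lower flange rests on z = 0 and the three cylinders share a vertical axis.

The spool is on top of the stool.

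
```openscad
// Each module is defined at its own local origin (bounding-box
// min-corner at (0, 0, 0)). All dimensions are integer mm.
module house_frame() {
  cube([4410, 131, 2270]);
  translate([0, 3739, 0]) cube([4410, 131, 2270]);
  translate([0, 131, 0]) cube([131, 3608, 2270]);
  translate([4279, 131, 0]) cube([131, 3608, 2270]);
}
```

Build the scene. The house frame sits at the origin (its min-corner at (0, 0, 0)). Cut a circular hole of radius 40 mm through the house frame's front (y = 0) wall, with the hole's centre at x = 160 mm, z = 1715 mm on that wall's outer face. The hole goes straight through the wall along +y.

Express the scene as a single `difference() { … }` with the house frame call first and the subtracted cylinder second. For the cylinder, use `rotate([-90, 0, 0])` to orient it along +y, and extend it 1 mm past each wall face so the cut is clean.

difference() {
  house_frame();
  translate([160, -1, 1715]) rotate([-90, 0, 0]) cylinder(h = 133, r = 40);
}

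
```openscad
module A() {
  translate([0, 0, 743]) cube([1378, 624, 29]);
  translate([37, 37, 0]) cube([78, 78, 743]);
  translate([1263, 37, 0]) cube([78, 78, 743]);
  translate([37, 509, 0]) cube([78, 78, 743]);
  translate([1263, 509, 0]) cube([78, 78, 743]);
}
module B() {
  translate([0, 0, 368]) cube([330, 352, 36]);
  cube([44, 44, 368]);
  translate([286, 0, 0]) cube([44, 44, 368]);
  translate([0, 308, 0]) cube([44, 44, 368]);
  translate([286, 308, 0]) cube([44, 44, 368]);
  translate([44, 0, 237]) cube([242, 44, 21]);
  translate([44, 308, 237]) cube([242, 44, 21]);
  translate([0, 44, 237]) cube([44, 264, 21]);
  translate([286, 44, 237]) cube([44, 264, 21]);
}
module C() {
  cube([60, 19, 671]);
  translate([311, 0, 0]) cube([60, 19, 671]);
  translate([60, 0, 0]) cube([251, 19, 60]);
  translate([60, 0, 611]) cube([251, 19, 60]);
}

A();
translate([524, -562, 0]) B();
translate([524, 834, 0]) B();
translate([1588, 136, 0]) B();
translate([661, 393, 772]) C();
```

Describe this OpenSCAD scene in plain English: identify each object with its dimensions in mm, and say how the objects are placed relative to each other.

A is a table with a 1378×624 mm rectangular top, 29 mm thick, top surface at z = 772 mm, supported by four 78×78 mm square legs, each inset 37 mm from the nearest pair of top edges, running from the floor.

B is a simple wooden stool: a rectangular seat 330 mm (x) by 352 mm (y), 36 mm thick, top face at z = 404 mm, on four square legs, each 44×44 mm in cross-section. The legs rest on z = 0, each flush with a corner of the seat. Four stretchers, 44 mm wide and 21 mm tall, connect adjacent legs with their undersides at z = 237 mm, each running between the inner faces of the legs it joins and aligned with the legs' outer faces on the other axis.

C is a rectangular picture frame lying in the x–z plane (depth along y). The opening is 251 mm wide (x) by 551 mm tall (z), surrounded by a border 60 mm wide on all four sides. The frame is 19 mm deep and is made of two full-height vertical stiles with two horizontal rails fitted between them.

Three stools sit around the table at the −y, +y, +x sides. The picture frame is on top of the table.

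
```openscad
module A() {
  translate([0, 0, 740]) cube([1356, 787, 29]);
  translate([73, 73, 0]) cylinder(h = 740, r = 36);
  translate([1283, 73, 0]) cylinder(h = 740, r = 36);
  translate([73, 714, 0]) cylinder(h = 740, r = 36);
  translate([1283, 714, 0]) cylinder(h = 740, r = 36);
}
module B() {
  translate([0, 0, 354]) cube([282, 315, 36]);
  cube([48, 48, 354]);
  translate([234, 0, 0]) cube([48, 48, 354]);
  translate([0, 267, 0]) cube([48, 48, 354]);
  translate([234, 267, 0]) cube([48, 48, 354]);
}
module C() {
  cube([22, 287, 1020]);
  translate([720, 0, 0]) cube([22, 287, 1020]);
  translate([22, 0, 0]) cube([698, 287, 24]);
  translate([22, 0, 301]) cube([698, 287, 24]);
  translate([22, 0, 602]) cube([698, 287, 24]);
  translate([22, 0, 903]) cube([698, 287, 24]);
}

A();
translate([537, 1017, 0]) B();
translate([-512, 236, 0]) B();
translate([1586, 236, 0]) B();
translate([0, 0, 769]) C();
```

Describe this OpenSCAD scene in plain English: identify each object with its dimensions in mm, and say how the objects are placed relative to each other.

A is a table with a 1356×787 mm rectangular top, 29 mm thick, top surface at z = 769 mm, supported by four round legs of 72 mm diameter, each leg's bounding box inset 37 mm from the nearest pair of top edges, running from the floor.

B is a four-legged stool. The seat is a 282×315×36 mm slab whose top surface is at z = 390 mm; four square legs, each 48×48 mm in cross-section, run from the floor (z = 0) to the underside of the seat, each flush with a corner of the seat.

C is an open bookshelf. Two side panels, each 22 mm thick, 287 mm deep and 1020 mm tall, stand 742 mm apart (outside-to-outside). Between them sit 4 shelves, each 24 mm thick and 287 mm deep, spanning the full gap between the sides. The bottom shelf rests on the floor (its underside at z = 0) and the clear gap between one shelf's top and the next shelf's underside is 277 mm.

Three stools sit around the table at the +y, −x, +x sides. The bookshelf is on top of the table.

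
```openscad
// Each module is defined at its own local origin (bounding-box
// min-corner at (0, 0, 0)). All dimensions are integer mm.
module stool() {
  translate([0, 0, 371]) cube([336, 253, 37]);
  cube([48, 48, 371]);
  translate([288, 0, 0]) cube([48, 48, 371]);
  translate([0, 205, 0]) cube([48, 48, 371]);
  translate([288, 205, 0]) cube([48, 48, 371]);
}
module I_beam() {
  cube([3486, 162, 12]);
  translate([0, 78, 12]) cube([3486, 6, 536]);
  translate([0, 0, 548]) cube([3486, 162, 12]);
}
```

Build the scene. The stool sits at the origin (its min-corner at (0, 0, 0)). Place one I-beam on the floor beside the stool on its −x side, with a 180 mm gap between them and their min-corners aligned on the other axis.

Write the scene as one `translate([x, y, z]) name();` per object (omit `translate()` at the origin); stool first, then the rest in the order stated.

stool();
translate([-3666, 0, 0]) I_beam();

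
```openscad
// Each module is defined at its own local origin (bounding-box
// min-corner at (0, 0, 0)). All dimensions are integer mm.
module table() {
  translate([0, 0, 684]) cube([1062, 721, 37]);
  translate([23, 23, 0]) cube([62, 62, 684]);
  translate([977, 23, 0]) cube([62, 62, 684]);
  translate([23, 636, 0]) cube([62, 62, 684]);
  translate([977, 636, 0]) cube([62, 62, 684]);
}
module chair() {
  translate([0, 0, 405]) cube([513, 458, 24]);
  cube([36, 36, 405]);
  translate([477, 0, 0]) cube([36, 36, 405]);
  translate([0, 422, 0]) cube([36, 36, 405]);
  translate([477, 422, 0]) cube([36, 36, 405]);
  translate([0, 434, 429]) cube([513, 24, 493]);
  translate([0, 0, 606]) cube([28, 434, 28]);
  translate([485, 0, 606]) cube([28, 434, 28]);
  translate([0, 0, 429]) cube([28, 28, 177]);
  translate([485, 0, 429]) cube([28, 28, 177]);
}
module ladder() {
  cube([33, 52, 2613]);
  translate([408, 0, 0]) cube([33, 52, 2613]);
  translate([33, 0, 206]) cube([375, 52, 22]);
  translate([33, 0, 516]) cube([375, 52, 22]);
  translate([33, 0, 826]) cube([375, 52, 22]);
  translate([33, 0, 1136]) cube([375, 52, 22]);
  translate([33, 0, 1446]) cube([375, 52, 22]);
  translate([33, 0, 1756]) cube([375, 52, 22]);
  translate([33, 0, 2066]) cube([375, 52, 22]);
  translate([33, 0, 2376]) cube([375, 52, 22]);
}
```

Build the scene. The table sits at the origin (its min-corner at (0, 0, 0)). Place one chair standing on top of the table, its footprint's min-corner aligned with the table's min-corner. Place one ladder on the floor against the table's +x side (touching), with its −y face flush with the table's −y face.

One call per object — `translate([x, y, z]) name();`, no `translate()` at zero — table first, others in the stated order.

table();
translate([0, 0, 721]) chair();
translate([1062, 0, 0]) ladder();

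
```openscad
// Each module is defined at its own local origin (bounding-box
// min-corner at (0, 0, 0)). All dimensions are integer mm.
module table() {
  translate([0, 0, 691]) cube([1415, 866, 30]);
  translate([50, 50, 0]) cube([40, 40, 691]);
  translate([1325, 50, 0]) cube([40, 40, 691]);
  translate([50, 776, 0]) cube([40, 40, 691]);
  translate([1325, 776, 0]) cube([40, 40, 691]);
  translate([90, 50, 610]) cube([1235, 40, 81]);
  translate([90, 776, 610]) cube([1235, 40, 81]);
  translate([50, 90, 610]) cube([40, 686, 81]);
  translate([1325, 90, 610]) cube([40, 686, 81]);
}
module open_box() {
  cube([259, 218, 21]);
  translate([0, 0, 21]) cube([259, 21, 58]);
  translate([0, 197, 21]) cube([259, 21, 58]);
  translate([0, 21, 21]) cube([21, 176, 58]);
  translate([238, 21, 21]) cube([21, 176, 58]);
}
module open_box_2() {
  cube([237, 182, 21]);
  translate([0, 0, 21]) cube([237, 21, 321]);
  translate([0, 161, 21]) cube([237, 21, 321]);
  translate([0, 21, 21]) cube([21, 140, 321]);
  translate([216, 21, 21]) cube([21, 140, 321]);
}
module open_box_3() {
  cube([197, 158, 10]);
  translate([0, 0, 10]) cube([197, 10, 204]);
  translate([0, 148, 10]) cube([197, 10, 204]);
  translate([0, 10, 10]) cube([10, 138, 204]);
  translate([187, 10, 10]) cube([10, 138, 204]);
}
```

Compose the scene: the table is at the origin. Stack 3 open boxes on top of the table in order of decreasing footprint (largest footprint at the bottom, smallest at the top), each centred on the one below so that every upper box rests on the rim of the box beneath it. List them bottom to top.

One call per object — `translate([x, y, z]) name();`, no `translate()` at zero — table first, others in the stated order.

table();
translate([578, 324, 721]) open_box();
translate([589, 342, 800]) open_box_2();
translate([609, 354, 1142]) open_box_3();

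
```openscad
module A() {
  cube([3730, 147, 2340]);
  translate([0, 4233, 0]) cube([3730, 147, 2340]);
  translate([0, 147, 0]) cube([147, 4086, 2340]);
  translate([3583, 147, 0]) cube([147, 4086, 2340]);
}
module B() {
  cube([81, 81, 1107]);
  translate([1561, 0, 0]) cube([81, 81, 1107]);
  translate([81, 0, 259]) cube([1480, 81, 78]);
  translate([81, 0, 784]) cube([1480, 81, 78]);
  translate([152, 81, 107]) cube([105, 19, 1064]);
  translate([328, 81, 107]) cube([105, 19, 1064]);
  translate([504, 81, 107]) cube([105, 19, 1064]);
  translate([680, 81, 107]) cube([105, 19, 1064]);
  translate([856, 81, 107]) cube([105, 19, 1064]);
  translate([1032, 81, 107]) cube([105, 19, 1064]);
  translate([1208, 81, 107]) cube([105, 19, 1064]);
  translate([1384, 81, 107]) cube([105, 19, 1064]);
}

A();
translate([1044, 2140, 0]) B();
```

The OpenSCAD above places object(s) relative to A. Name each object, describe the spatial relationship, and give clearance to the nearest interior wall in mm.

A is a house frame. B is a fence section. The fence section sits inside the house frame, centred. The clearance to the nearest interior wall is 897 mm.

Clearances: x = 897, y = 1993; minimum 897 mm.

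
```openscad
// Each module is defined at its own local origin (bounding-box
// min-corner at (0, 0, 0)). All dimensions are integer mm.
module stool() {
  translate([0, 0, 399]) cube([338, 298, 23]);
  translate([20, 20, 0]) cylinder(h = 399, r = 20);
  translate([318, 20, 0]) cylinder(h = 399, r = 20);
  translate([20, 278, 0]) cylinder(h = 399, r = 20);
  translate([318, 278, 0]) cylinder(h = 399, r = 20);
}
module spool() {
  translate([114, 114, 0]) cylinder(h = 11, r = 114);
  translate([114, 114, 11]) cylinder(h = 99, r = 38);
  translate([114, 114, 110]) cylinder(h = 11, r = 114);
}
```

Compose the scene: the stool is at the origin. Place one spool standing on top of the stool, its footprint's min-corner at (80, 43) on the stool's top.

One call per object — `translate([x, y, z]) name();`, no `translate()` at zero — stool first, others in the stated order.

stool();
translate([80, 43, 422]) spool();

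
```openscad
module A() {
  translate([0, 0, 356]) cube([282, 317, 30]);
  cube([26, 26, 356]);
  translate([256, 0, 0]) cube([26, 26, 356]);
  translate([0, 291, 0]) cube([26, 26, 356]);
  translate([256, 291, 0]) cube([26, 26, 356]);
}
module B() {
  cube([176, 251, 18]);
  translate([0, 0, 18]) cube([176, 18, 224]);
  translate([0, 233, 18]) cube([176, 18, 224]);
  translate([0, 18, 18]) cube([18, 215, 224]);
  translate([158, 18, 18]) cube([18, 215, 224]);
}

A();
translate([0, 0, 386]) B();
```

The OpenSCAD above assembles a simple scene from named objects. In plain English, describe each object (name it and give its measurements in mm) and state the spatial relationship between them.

A is a four-legged stool. The seat is a 282×317×30 mm slab whose top surface is at z = 386 mm; four square legs, each 26×26 mm in cross-section, run from the floor (z = 0) to the underside of the seat, each flush with a corner of the seat.

B is an open-topped rectangular box: outside dimensions 176×251×242 mm, with a uniform wall and base thickness of 18 mm. The base is a full 176×251 slab on the floor; four walls sit on top of the base. The front and back walls (the −y and +y sides) span the full width; the two side walls fit between them.

The open box is on top of the stool.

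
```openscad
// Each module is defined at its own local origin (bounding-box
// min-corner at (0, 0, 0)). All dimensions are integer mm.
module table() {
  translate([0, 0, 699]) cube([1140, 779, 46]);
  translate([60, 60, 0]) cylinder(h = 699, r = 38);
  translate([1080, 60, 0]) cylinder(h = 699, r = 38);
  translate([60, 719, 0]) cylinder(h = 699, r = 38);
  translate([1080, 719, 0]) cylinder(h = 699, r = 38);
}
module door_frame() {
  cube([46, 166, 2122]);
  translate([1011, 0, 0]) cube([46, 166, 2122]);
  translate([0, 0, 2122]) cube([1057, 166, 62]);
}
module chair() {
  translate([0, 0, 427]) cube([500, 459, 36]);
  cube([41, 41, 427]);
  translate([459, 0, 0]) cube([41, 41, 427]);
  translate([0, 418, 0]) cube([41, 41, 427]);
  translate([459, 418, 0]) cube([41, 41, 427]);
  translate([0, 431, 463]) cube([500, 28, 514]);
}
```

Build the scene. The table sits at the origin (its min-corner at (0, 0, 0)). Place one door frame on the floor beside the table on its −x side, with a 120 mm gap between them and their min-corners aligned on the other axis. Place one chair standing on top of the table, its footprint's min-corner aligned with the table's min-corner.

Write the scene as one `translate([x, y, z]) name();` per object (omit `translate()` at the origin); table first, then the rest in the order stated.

table();
translate([-1177, 0, 0]) door_frame();
translate([0, 0, 745]) chair();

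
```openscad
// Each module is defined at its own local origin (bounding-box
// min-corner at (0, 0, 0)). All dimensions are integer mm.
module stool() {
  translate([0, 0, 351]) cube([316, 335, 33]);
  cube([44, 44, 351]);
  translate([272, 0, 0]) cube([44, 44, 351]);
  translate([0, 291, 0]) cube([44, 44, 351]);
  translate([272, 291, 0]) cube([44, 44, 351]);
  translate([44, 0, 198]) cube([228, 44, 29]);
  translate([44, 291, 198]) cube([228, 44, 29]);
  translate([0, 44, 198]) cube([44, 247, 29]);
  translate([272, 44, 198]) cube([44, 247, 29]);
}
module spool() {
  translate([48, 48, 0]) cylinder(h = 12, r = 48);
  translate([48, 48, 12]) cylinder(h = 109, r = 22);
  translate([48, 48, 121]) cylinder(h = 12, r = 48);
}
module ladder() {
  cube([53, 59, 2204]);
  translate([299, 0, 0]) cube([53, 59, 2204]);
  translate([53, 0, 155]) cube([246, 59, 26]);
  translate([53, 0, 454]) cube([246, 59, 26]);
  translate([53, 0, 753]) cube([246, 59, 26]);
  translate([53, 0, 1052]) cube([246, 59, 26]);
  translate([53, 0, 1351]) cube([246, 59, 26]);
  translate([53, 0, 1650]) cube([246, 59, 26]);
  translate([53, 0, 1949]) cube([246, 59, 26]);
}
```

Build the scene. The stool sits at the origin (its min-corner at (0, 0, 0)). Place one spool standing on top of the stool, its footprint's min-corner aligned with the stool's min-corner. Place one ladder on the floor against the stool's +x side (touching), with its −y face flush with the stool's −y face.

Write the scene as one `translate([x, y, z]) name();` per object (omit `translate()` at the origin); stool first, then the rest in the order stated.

stool();
translate([0, 0, 384]) spool();
translate([316, 0, 0]) ladder();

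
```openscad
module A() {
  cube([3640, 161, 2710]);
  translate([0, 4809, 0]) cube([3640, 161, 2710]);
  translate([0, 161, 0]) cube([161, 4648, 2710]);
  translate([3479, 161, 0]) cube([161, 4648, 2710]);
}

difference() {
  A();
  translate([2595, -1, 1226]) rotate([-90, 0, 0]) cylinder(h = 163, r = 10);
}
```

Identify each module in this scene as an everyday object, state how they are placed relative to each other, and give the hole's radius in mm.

The subtracted cylinder has r = 10 mm.

A is a house frame. The house frame has a circular hole through its front wall. The hole's radius is 10 mm.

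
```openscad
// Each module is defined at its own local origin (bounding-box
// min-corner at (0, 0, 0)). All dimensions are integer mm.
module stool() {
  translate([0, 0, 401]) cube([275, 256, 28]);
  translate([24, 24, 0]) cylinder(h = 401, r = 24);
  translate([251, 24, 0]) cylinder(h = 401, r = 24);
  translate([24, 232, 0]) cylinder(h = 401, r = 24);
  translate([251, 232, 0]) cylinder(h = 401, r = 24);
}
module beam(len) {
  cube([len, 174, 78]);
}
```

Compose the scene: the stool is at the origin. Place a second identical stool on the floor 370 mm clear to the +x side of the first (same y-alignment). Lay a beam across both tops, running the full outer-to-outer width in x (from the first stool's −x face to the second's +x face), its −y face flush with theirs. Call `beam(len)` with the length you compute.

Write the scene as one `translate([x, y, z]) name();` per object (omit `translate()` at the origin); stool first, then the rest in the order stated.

stool();
translate([645, 0, 0]) stool();
translate([0, 0, 429]) beam(920);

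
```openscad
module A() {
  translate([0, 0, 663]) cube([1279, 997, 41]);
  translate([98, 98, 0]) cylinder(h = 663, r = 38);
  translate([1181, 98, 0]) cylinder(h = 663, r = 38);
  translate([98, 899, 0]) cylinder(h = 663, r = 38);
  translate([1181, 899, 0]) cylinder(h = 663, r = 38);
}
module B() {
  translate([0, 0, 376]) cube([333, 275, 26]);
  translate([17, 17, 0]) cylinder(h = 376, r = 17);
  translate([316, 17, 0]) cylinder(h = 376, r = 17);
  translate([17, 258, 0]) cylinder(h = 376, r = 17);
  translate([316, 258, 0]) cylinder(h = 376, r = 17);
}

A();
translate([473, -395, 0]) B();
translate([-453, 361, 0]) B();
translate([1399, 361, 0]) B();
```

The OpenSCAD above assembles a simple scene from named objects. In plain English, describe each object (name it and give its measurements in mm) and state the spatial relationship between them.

A is a table with a 1279×997 mm rectangular top, 41 mm thick, top surface at z = 704 mm, supported by four round legs of 76 mm diameter, each leg's bounding box inset 60 mm from the nearest pair of top edges, running from the floor.

B is a four-legged stool. The seat is a 333×275×26 mm slab whose top surface is at z = 402 mm; four round legs, each 34 mm in diameter, run from the floor (z = 0) to the underside of the seat, each leg's axis is inset half a diameter from the nearest pair of seat edges (so the leg's bounding box is flush with the corner).

Three stools sit around the table at the −y, −x, +x sides.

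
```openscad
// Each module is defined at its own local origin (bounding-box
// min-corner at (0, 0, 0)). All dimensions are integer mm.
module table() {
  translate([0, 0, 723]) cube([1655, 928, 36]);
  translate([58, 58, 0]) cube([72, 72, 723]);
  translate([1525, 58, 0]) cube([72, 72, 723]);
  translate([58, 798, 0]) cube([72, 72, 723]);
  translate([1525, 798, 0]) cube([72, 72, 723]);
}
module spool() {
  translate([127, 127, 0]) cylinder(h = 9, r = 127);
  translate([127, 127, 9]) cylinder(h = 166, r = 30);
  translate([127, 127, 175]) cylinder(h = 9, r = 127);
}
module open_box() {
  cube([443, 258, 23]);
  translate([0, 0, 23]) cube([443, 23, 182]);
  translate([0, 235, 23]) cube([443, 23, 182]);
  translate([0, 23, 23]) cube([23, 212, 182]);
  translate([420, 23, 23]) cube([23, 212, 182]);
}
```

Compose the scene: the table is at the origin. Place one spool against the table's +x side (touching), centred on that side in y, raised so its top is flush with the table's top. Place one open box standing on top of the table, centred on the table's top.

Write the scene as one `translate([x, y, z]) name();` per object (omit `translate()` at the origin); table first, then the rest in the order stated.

table();
translate([1655, 337, 575]) spool();
translate([606, 335, 759]) open_box();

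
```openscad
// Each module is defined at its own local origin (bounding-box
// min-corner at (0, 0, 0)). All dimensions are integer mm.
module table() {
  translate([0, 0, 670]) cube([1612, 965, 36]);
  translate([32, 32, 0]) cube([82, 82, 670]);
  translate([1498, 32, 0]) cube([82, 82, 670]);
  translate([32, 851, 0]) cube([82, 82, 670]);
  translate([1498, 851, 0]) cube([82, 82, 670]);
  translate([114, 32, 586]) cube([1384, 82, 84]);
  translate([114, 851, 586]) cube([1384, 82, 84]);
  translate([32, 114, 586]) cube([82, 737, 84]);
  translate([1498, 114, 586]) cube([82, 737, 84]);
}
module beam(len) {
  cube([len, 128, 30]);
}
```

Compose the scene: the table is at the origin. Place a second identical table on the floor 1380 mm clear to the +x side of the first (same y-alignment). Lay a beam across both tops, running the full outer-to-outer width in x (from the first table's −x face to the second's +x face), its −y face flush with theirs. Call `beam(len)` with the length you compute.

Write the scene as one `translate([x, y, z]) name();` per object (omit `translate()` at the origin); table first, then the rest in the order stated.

table();
translate([2992, 0, 0]) table();
translate([0, 0, 706]) beam(4604);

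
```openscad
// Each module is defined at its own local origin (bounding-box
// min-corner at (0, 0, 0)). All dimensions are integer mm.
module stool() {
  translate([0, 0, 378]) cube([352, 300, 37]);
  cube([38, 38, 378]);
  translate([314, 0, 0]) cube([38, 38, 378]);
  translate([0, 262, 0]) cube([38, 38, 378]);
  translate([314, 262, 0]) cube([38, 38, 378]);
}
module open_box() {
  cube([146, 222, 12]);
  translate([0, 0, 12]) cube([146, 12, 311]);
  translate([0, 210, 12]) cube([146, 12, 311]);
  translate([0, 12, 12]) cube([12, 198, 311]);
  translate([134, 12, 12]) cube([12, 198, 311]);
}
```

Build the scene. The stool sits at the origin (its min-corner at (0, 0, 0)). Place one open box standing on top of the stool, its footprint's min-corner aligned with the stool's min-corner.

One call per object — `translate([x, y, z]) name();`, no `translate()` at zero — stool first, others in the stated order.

stool();
translate([0, 0, 415]) open_box();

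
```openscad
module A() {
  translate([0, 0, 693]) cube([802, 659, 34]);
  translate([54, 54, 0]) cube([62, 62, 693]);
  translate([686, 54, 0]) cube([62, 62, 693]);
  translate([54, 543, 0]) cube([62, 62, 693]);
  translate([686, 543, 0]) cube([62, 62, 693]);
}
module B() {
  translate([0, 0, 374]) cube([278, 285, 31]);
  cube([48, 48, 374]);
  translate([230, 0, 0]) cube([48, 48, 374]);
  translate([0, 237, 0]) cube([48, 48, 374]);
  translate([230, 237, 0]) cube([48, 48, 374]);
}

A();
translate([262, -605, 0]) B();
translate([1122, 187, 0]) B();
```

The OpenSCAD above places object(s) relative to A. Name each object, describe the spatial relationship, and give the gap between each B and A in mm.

Each stool's nearest face is 320 mm from the table's bounding box.

A is a table. B is a stool. Two stools sit around the table at the −y, +x sides. The gap between each stool and the table is 320 mm.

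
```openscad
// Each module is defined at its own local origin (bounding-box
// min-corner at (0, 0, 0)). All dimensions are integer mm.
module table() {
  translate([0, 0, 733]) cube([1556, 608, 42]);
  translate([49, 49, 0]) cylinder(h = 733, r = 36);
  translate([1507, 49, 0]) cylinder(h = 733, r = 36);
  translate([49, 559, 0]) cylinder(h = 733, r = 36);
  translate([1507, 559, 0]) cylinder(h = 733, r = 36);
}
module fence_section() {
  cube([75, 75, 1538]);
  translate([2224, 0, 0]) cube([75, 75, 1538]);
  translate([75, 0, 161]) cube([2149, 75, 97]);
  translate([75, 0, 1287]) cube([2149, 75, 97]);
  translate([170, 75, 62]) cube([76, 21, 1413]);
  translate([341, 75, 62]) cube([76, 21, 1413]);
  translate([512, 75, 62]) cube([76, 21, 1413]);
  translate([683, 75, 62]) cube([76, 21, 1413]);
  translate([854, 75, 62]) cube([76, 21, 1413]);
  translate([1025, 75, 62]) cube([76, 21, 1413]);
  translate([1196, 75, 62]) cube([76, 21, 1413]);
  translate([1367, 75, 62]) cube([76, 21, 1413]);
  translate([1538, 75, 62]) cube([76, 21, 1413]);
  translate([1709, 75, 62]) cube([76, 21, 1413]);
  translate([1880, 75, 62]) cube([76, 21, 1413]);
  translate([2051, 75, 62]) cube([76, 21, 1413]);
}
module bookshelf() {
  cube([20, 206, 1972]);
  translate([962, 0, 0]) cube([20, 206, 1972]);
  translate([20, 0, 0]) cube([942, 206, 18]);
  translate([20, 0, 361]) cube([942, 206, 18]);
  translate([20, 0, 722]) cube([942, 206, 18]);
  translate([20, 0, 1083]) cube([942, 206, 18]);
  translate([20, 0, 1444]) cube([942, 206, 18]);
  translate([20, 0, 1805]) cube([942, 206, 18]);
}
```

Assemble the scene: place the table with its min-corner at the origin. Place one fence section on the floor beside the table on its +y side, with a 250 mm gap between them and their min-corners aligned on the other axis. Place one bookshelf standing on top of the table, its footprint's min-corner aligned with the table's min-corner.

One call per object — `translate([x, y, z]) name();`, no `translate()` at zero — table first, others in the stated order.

table();
translate([0, 858, 0]) fence_section();
translate([0, 0, 775]) bookshelf();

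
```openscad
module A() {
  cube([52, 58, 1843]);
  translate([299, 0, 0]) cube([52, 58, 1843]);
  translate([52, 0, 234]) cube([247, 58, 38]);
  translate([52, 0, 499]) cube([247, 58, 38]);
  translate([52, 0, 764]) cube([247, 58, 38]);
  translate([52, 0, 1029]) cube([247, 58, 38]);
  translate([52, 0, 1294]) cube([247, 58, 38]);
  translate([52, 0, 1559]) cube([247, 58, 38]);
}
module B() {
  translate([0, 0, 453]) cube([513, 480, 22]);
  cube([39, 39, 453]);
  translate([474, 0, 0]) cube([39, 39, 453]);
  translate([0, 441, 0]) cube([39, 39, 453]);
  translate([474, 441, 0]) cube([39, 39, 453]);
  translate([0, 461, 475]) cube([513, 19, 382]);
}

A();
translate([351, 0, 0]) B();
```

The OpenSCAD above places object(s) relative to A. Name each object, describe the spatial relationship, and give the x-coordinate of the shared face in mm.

A is a ladder. B is a chair. The chair is against the ladder's +x side, with their −y faces flush. The x-coordinate of the shared face is 351 mm.

The ladder's +x face and the chair's −x face are both at x = 351 mm.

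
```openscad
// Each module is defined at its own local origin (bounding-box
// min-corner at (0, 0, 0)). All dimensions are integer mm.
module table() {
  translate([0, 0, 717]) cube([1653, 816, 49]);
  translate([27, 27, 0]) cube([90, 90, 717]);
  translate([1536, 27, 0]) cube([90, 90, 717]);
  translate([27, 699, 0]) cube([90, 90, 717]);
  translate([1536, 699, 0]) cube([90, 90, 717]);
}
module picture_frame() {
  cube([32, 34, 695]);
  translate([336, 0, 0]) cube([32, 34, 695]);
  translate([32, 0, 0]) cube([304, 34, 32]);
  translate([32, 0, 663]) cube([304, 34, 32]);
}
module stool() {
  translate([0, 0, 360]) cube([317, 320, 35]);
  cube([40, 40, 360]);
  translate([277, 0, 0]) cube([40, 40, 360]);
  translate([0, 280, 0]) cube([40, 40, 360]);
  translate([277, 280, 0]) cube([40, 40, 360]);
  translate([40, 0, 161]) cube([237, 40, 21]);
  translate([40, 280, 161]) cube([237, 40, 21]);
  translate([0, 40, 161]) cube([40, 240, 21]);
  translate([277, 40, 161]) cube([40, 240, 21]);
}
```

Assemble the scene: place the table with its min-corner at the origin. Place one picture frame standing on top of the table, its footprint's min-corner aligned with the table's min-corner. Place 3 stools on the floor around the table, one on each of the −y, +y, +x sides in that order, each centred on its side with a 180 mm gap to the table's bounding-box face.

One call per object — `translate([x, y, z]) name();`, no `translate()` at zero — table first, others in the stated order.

table();
translate([0, 0, 766]) picture_frame();
translate([668, -500, 0]) stool();
translate([668, 996, 0]) stool();
translate([1833, 248, 0]) stool();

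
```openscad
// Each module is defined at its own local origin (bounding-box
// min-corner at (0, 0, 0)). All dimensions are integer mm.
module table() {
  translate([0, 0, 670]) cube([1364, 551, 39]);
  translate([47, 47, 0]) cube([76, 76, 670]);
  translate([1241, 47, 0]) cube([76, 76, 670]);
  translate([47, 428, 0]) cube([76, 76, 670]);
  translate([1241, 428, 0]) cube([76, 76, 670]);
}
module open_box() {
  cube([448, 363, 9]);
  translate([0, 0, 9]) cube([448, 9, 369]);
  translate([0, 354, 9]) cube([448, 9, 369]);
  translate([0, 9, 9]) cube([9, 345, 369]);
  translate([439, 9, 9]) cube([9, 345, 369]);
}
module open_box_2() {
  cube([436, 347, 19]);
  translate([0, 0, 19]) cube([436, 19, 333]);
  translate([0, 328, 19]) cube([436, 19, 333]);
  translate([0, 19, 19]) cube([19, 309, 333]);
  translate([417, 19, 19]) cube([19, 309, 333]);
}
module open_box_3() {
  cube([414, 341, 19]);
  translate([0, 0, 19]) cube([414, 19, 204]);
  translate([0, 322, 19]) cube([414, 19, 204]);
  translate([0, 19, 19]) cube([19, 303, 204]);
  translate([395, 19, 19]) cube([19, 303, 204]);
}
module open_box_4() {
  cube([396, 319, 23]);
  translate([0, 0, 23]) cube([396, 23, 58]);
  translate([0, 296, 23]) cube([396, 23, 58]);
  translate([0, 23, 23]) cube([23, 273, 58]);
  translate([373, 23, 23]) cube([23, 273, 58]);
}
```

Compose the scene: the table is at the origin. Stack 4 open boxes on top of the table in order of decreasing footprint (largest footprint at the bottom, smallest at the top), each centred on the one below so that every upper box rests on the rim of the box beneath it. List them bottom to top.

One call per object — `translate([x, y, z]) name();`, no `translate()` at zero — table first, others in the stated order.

table();
translate([458, 94, 709]) open_box();
translate([464, 102, 1087]) open_box_2();
translate([475, 105, 1439]) open_box_3();
translate([484, 116, 1662]) open_box_4();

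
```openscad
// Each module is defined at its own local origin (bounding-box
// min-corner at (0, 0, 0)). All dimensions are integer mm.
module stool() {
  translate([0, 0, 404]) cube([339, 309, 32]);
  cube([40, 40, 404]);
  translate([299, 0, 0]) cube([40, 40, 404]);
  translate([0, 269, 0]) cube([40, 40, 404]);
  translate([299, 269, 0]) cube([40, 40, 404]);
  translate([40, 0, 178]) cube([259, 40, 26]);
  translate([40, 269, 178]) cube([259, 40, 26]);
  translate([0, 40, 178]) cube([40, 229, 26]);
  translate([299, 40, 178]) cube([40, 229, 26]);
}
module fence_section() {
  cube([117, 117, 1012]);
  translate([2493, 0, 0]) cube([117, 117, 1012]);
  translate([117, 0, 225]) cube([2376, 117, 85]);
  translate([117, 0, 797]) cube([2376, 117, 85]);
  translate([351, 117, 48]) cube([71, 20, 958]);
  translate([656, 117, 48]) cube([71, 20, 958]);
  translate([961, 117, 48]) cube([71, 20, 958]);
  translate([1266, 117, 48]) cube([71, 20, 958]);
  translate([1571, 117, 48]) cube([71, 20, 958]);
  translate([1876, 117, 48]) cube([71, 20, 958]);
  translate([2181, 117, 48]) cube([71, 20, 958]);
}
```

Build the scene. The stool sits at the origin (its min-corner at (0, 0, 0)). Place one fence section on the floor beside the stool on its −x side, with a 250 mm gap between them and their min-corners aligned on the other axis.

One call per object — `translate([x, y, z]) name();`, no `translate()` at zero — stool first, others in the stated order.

stool();
translate([-2860, 0, 0]) fence_section();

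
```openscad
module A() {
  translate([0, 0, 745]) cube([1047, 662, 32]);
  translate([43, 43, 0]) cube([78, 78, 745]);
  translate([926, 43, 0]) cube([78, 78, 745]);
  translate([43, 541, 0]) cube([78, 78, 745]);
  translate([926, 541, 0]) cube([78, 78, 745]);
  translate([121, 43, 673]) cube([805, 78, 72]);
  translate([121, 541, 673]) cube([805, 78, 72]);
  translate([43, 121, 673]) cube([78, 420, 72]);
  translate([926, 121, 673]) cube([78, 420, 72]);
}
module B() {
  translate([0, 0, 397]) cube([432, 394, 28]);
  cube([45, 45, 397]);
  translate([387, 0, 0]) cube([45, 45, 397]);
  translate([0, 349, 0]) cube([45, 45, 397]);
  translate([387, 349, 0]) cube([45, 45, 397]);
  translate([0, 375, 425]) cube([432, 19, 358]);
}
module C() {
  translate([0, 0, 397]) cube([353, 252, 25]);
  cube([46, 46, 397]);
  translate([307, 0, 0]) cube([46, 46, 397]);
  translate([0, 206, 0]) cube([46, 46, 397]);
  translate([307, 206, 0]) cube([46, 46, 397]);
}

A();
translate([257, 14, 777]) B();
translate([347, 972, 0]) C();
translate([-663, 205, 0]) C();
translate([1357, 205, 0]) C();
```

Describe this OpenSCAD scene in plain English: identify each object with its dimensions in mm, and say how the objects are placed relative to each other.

A is a table with a 1047×662 mm rectangular top, 32 mm thick, top surface at z = 777 mm, supported by four 78×78 mm square legs, each inset 43 mm from the nearest pair of top edges, running from the floor. Four apron rails, 78 mm thick and 72 mm tall, run between adjacent legs with their top edges flush with the underside of the top and their outer faces flush with the legs' outer faces.

B is a chair. The seat is a 432×394×28 mm slab with its top at z = 425 mm, on four 45×45 mm corner legs (flush with the seat edges, standing on z = 0). A flat backrest 19 mm thick, 358 mm tall, spans the full seat width and rises from the seat top along its +y edge, rear face flush with the rear of the seat.

C is a four-legged stool. The seat is 353×252 mm, 25 mm thick, top at z = 422 mm. It stands on four square legs, each 46×46 mm in cross-section, from z = 0 to the seat underside, each flush with a corner of the seat.

The chair is on top of the table. Three stools sit around the table at the +y, −x, +x sides.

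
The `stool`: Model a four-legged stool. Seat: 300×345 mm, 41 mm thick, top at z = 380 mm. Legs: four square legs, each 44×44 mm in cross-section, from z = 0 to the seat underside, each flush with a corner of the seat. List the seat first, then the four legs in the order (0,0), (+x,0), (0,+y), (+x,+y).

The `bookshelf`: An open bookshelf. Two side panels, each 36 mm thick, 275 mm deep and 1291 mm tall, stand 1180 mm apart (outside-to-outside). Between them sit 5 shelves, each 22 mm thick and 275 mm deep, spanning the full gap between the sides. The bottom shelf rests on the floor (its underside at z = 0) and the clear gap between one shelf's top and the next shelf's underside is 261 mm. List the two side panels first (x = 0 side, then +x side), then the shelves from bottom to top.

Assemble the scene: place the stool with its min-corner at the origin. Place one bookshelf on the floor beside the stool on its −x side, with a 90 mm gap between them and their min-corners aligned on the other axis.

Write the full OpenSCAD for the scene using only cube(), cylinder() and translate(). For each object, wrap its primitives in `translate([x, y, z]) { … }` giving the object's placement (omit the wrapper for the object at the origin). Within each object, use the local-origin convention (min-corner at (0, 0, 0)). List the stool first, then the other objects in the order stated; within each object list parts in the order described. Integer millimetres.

translate([0, 0, 339]) cube([300, 345, 41]);
cube([44, 44, 339]);
translate([256, 0, 0]) cube([44, 44, 339]);
translate([0, 301, 0]) cube([44, 44, 339]);
translate([256, 301, 0]) cube([44, 44, 339]);
translate([-1270, 0, 0]) {
  cube([36, 275, 1291]);
  translate([1144, 0, 0]) cube([36, 275, 1291]);
  translate([36, 0, 0]) cube([1108, 275, 22]);
  translate([36, 0, 283]) cube([1108, 275, 22]);
  translate([36, 0, 566]) cube([1108, 275, 22]);
  translate([36, 0, 849]) cube([1108, 275, 22]);
  translate([36, 0, 1132]) cube([1108, 275, 22]);
}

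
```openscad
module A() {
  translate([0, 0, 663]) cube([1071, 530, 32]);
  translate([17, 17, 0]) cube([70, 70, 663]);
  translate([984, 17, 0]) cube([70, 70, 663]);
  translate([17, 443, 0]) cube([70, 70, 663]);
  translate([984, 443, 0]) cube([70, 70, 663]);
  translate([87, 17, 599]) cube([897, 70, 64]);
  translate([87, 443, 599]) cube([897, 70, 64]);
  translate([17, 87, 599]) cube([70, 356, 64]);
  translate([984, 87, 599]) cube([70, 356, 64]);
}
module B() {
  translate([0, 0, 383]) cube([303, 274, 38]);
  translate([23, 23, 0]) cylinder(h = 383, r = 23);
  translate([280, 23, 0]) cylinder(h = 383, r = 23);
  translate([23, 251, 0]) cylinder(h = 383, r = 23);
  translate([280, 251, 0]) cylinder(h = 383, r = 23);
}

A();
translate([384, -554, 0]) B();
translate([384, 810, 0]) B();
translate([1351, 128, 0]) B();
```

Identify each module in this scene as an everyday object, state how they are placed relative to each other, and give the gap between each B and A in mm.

Each stool's nearest face is 280 mm from the table's bounding box.

A is a table. B is a stool. Three stools sit around the table at the −y, +y, +x sides. The gap between each stool and the table is 280 mm.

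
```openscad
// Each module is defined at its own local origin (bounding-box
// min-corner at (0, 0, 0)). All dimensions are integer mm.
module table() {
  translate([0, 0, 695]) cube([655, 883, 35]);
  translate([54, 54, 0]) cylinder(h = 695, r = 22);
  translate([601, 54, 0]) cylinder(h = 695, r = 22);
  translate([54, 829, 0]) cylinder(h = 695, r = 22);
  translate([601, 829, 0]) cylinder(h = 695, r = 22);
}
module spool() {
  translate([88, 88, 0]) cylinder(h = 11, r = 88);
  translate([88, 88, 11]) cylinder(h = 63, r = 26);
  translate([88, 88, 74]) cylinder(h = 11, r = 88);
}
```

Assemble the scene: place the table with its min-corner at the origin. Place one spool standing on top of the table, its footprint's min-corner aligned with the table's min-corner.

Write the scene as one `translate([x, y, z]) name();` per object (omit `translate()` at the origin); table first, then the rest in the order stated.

table();
translate([0, 0, 730]) spool();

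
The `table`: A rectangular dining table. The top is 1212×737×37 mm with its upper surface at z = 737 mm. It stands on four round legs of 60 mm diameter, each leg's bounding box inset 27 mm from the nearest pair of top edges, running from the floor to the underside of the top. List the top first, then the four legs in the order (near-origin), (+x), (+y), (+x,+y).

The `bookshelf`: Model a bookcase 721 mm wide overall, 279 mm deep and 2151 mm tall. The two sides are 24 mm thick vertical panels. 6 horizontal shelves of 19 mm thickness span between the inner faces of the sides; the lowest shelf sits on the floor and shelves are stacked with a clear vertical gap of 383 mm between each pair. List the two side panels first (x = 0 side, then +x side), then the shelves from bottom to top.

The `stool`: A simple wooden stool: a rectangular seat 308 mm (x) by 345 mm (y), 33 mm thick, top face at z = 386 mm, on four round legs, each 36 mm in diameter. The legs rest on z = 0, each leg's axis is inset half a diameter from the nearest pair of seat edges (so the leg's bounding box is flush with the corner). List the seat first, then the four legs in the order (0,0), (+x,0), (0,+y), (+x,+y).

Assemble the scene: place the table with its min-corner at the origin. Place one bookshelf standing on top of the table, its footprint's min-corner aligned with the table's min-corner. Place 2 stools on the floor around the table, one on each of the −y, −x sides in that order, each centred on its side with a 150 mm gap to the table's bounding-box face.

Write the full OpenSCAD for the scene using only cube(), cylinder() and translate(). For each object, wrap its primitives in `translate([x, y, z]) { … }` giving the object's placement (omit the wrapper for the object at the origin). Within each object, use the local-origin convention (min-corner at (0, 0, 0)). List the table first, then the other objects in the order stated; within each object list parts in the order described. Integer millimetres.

translate([0, 0, 700]) cube([1212, 737, 37]);
translate([57, 57, 0]) cylinder(h = 700, r = 30);
translate([1155, 57, 0]) cylinder(h = 700, r = 30);
translate([57, 680, 0]) cylinder(h = 700, r = 30);
translate([1155, 680, 0]) cylinder(h = 700, r = 30);
translate([0, 0, 737]) {
  cube([24, 279, 2151]);
  translate([697, 0, 0]) cube([24, 279, 2151]);
  translate([24, 0, 0]) cube([673, 279, 19]);
  translate([24, 0, 402]) cube([673, 279, 19]);
  translate([24, 0, 804]) cube([673, 279, 19]);
  translate([24, 0, 1206]) cube([673, 279, 19]);
  translate([24, 0, 1608]) cube([673, 279, 19]);
  translate([24, 0, 2010]) cube([673, 279, 19]);
}
translate([452, -495, 0]) {
  translate([0, 0, 353]) cube([308, 345, 33]);
  translate([18, 18, 0]) cylinder(h = 353, r = 18);
  translate([290, 18, 0]) cylinder(h = 353, r = 18);
  translate([18, 327, 0]) cylinder(h = 353, r = 18);
  translate([290, 327, 0]) cylinder(h = 353, r = 18);
}
translate([-458, 196, 0]) {
  translate([0, 0, 353]) cube([308, 345, 33]);
  translate([18, 18, 0]) cylinder(h = 353, r = 18);
  translate([290, 18, 0]) cylinder(h = 353, r = 18);
  translate([18, 327, 0]) cylinder(h = 353, r = 18);
  translate([290, 327, 0]) cylinder(h = 353, r = 18);
}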